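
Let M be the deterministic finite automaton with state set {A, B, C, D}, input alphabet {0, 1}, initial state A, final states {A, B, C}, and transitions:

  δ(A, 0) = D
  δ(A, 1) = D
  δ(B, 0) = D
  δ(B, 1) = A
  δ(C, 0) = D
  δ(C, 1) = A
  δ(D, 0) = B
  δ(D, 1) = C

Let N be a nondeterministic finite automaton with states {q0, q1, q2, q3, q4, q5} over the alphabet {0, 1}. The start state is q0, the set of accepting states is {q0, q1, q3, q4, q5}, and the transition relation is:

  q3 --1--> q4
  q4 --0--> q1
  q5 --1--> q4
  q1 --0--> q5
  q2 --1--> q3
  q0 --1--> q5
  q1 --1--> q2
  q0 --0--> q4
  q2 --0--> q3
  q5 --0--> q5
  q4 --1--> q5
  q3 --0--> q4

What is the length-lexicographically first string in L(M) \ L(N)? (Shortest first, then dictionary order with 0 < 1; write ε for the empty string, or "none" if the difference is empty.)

The string 001 is accepted by M but not by N.
No shorter string lies in the difference, and 001 is the lexicographically first length-3 string in L(M) \ L(N).

001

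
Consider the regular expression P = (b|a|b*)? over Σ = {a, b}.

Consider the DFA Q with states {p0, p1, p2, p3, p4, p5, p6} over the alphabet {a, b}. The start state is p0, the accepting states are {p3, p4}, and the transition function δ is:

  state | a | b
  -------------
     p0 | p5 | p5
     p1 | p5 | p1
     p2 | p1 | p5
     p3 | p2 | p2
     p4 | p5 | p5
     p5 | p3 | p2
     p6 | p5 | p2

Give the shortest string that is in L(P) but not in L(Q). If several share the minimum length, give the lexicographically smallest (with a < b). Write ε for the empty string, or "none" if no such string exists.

The empty string ε is accepted by P but not by Q.
Since ε is the unique shortest string, it is the required witness.

ε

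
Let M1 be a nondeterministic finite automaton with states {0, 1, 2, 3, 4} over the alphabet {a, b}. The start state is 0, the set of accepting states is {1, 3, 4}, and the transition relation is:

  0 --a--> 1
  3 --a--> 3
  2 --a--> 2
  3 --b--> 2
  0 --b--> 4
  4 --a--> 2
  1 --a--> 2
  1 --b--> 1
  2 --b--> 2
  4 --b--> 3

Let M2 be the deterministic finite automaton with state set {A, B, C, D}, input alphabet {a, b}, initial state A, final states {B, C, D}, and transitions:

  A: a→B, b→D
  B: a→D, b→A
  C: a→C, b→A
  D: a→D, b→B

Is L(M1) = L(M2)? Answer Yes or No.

The string ab is accepted by M1 but rejected by M2.
So L(M1) ≠ L(M2).

No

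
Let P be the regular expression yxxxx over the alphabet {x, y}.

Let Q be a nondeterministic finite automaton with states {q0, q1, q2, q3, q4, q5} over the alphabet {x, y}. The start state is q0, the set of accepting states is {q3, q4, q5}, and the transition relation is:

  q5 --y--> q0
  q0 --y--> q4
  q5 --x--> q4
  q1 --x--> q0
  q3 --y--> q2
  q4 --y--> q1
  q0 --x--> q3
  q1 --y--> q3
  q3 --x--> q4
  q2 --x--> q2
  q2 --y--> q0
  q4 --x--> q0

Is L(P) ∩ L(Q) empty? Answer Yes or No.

Converting the expression P to a DFA (subset construction, then merging equivalent states) gives the minimal DFA with states {p0, p1, p2, p3, p4, p5, p6}, start state p0, accepting states {p6} and transitions p0: x→p1, y→p2; p1: x→p1, y→p1; p2: x→p3, y→p1; p3: x→p4, y→p1; p4: x→p5, y→p1; p5: x→p6, y→p1; p6: x→p1, y→p1.
Exploring the product automaton P × Q from the start pair (p0, q0), following both machines on each input symbol, reaches 11 state pairs: (p0, q0), (p1, q3), (p2, q4), (p1, q4), (p1, q2), (p3, q0), (p1, q1), (p1, q0), (p4, q3), (p5, q4), (p6, q0).
P accepts in {p6} and Q accepts in {q3, q4, q5}; no reachable pair has both components accepting, so no string drives both machines to acceptance simultaneously and L(P) ∩ L(Q) = ∅.
So no string is accepted by both, and the intersection is empty.

Yes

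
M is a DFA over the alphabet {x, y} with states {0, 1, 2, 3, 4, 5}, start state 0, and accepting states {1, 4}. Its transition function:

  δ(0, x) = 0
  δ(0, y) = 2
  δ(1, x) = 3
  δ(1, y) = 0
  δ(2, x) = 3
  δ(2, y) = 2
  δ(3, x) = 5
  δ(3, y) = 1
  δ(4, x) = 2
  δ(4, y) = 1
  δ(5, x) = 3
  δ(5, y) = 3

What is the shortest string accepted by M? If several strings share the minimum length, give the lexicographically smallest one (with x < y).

A breadth-first search from 0 reaches an accepting state first via the path 0 → 2 → 3 → 1 on input yxy.
No string of length < 3 is accepted (BFS exhausts all shorter strings without reaching an accepting state), and yxy is the lexicographically least accepting string of length 3.

yxy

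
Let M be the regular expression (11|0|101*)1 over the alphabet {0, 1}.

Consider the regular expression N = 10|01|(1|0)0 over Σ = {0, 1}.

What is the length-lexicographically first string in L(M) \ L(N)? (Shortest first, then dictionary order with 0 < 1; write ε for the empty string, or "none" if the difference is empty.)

The string 101 is accepted by M but not by N.
No shorter string lies in the difference, and 101 is the lexicographically first length-3 string in L(M) \ L(N).

101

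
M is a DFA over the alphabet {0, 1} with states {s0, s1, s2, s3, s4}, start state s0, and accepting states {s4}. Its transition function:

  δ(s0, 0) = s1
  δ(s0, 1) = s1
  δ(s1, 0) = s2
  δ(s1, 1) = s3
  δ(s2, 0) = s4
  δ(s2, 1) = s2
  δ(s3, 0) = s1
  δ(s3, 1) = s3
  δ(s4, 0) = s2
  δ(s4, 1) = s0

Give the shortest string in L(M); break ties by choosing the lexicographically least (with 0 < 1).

A breadth-first search from s0 reaches an accepting state first via the path s0 → s1 → s2 → s4 on input 000.
No string of length < 3 is accepted (BFS exhausts all shorter strings without reaching an accepting state), and 000 is the lexicographically least accepting string of length 3.

000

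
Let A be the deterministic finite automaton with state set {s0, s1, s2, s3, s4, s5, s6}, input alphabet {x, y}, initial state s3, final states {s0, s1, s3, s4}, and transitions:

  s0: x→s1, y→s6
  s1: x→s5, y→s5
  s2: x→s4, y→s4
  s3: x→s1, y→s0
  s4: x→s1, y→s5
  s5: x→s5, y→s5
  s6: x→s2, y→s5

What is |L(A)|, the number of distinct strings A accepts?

The useful subgraph on states {s0, s1, s2, s3, s4, s6} is acyclic, so L(A) is finite; the longest accepting path visits 6 useful states, giving maximum string length 5.
Counting accepting paths from s3 by length: 1 of length 0, 2 of length 1, 1 of length 2, 2 of length 4, 2 of length 5. Total 8.

8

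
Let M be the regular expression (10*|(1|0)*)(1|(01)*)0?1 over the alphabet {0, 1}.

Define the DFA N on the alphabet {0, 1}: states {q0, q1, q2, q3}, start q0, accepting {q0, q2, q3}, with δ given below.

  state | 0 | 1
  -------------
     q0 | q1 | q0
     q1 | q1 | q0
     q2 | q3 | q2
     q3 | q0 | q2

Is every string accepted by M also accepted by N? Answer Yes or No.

Converting the expression M to a DFA (subset construction, then merging equivalent states) gives the minimal DFA with states {m0, m1}, start state m0, accepting states {m1} and transitions m0: 0→m0, 1→m1; m1: 0→m0, 1→m1.
Exploring the product automaton M × N from the start pair (m0, q0), following both machines on each input symbol, reaches 3 state pairs: (m0, q0), (m0, q1), (m1, q0).
M accepts in {m1} and N accepts in {q0, q2, q3}. The reachable pairs whose M-component is accepting are (m1, q0); in each of them the N-component is accepting too, so the product for L(M) \ L(N) (M-component accepting, N-component rejecting) has no reachable accepting pair and the difference is empty.
Hence every string in L(M) is also in L(N).

Yes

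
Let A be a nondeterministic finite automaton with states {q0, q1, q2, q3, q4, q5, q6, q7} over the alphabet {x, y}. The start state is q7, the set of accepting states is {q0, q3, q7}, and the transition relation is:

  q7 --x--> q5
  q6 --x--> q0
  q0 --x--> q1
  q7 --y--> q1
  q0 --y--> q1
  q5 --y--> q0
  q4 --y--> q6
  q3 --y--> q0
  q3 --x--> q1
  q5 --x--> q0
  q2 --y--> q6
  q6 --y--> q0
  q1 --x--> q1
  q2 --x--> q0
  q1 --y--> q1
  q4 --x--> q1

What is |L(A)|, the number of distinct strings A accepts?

3

The useful subgraph on states {q0, q5, q7} is acyclic, so L(A) is finite; the longest accepting path visits 3 useful states, giving maximum string length 2.
Counting accepting paths from q7 by length: 1 of length 0, 2 of length 2. Total 3.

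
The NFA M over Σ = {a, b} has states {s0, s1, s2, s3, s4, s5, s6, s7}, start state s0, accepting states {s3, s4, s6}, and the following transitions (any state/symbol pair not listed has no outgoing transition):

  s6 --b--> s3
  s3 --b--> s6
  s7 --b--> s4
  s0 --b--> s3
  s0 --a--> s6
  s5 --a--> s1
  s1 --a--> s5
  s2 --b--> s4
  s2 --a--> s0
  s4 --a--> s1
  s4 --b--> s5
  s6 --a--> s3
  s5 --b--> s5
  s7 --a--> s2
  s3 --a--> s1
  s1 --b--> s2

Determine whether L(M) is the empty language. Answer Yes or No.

The string a is accepted: the run s0 → s6 ends in the accepting state s6.
Since at least one string is accepted, L(M) is not empty.

No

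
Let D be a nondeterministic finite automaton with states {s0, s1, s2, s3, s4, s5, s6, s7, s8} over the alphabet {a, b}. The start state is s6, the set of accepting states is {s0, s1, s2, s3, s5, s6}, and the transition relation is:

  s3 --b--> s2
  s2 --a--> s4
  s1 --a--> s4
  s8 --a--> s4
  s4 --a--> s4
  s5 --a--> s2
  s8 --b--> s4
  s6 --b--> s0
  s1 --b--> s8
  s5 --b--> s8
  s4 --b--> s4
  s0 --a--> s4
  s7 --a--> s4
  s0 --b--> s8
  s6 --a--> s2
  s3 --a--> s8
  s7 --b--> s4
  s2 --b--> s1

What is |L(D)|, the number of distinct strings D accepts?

4

The useful subgraph on states {s0, s1, s2, s6} is acyclic, so L(D) is finite; the longest accepting path visits 3 useful states, giving maximum string length 2.
Counting accepting paths from s6 by length: 1 of length 0, 2 of length 1, 1 of length 2. Total 4.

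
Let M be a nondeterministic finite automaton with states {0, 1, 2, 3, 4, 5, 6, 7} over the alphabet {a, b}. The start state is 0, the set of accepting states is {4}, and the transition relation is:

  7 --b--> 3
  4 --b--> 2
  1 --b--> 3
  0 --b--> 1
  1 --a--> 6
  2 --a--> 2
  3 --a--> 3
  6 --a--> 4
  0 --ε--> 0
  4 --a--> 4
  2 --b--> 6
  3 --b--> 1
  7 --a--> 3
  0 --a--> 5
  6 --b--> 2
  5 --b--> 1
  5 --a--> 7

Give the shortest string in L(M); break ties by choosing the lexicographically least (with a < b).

baa

A breadth-first search from 0 reaches an accepting state first via the path 0 → 1 → 6 → 4 on input baa.
No string of length < 3 is accepted (BFS exhausts all shorter strings without reaching an accepting state), and baa is the lexicographically least accepting string of length 3.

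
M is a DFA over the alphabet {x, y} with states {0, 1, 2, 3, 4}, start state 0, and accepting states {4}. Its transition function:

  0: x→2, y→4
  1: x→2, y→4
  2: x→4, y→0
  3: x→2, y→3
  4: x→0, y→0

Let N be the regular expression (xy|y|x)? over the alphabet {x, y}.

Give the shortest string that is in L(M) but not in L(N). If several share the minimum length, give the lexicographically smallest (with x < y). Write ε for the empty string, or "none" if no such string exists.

xx

The string xx is accepted by M but not by N.
No shorter string lies in the difference, and xx is the lexicographically first length-2 string in L(M) \ L(N).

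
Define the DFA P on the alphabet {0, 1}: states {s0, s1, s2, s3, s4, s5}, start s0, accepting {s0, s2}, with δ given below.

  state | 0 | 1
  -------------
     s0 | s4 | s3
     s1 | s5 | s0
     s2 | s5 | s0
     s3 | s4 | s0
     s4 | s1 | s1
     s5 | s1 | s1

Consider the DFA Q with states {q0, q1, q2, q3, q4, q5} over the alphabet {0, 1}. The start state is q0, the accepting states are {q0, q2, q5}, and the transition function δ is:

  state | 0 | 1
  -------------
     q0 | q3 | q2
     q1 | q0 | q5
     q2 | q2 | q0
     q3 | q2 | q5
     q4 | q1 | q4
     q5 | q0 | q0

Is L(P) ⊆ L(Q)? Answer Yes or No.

Exploring the product automaton P × Q from the start pair (s0, q0), following both machines on each input symbol, reaches 15 state pairs: (s0, q0), (s4, q3), (s3, q2), (s1, q2), (s1, q5), (s4, q2), (s5, q2), (s5, q0), (s1, q0), (s1, q3), (s5, q3), (s0, q2), (s0, q5), (s3, q0), (s4, q0).
P accepts in {s0, s2} and Q accepts in {q0, q2, q5}. The reachable pairs whose P-component is accepting are (s0, q0), (s0, q2), (s0, q5); in each of them the Q-component is accepting too, so the product for L(P) \ L(Q) (P-component accepting, Q-component rejecting) has no reachable accepting pair and the difference is empty.
Hence every string in L(P) is also in L(Q).

Yes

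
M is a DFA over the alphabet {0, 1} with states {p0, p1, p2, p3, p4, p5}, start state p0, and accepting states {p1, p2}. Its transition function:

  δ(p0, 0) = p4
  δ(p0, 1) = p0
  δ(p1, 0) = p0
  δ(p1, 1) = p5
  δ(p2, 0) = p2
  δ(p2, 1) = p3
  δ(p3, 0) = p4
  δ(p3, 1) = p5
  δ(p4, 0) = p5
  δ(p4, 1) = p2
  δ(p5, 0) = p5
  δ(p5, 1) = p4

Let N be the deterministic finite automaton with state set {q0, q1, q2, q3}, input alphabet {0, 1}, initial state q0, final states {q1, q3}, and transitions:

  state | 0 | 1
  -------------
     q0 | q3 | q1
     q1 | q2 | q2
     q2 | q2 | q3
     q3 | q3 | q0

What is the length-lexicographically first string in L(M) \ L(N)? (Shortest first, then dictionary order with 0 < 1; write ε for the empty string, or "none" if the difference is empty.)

01

The string 01 is accepted by M but not by N.
No shorter string lies in the difference, and 01 is the lexicographically first length-2 string in L(M) \ L(N).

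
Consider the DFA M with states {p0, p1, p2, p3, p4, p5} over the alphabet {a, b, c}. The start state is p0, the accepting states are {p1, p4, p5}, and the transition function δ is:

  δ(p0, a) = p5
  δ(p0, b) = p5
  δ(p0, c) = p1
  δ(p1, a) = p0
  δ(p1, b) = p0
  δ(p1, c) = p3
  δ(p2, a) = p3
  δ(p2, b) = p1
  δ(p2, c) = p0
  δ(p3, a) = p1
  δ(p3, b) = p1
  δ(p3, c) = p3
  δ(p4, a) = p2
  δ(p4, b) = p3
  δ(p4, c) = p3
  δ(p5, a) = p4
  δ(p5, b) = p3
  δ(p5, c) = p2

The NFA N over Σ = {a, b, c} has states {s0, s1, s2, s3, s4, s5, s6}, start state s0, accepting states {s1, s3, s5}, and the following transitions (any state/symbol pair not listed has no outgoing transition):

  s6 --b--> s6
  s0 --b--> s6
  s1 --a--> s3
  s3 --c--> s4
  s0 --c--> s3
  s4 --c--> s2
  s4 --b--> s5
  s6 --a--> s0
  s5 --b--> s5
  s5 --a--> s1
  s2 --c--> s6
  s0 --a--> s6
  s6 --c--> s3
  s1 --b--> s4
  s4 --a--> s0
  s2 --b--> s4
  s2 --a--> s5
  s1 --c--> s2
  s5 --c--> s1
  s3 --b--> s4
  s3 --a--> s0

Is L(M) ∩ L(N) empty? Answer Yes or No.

The string c is accepted by both M and N.
Hence L(M) ∩ L(N) ≠ ∅.

No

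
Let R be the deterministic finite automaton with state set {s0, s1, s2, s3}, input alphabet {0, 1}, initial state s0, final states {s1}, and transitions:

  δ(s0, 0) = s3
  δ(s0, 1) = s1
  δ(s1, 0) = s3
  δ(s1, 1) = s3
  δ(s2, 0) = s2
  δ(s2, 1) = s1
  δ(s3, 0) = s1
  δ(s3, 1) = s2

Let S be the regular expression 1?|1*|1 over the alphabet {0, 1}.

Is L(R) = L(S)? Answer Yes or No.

No

The string 00 is accepted by R but rejected by S.
So L(R) ≠ L(S).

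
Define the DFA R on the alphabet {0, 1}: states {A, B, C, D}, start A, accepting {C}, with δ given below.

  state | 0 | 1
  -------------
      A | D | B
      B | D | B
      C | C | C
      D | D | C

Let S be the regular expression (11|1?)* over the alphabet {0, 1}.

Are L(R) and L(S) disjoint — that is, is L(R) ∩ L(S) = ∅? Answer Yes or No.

Converting the expression S to a DFA (subset construction, then merging equivalent states) gives the minimal DFA with states {s0, s1}, start state s0, accepting states {s0} and transitions s0: 0→s1, 1→s0; s1: 0→s1, 1→s1.
Exploring the product automaton R × S from the start pair (A, s0), following both machines on each input symbol, reaches 4 state pairs: (A, s0), (D, s1), (B, s0), (C, s1).
R accepts in {C} and S accepts in {s0}; no reachable pair has both components accepting, so no string drives both machines to acceptance simultaneously and L(R) ∩ L(S) = ∅.
So no string is accepted by both, and the intersection is empty.

Yes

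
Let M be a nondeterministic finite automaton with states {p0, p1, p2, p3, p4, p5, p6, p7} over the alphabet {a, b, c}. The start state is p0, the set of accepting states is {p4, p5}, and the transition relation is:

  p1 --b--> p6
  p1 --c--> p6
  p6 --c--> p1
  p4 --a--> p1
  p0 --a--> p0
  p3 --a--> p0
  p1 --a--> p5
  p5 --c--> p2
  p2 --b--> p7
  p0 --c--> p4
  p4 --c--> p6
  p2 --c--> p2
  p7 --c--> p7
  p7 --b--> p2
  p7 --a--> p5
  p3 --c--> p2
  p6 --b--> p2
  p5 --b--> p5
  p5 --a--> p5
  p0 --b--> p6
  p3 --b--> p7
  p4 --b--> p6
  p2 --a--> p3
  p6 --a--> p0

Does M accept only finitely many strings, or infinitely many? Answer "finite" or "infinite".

State p0 is reachable from the start and can reach an accepting state, and it lies on the cycle p0 → p0.
Traversing that cycle any number of times yields accepted strings of unbounded length, so the language is infinite.

infinite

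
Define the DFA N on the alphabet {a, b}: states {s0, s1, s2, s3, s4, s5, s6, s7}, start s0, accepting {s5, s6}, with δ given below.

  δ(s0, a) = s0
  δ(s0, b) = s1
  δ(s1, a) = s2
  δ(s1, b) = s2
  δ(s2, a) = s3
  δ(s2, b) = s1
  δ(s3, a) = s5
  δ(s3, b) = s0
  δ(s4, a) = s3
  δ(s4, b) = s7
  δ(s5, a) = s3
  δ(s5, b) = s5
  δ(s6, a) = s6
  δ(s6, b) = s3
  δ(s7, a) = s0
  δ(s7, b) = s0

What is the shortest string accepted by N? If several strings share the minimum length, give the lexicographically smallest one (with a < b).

baaa

A breadth-first search from s0 reaches an accepting state first via the path s0 → s1 → s2 → s3 → s5 on input baaa.
No string of length < 4 is accepted (BFS exhausts all shorter strings without reaching an accepting state), and baaa is the lexicographically least accepting string of length 4.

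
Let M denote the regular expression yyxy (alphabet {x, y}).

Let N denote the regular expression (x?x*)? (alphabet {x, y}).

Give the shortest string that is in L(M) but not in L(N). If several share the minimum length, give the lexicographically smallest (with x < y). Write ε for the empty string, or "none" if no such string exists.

The string yyxy is accepted by M but not by N.
No shorter string lies in the difference, and yyxy is the lexicographically first length-4 string in L(M) \ L(N).

yyxy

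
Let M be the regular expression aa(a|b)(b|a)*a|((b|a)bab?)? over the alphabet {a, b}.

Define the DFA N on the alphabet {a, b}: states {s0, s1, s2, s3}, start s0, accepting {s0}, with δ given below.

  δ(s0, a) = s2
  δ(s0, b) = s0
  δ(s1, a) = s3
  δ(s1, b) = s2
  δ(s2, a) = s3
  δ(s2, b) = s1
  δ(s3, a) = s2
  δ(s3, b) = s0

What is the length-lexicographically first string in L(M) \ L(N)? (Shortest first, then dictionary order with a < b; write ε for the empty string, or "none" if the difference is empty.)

The string aba is accepted by M but not by N.
No shorter string lies in the difference, and aba is the lexicographically first length-3 string in L(M) \ L(N).

aba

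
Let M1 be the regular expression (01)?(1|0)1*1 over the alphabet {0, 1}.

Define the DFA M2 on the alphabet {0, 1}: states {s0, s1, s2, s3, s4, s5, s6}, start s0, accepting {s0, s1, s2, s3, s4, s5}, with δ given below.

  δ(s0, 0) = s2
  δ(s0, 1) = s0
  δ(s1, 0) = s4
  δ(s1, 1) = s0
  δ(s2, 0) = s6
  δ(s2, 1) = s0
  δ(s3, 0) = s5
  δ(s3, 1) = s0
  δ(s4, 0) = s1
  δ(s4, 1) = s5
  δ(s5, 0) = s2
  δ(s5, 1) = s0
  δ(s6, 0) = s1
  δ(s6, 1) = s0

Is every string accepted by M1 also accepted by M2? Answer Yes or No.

Converting the expression M1 to a DFA (subset construction, then merging equivalent states) gives the minimal DFA with states {r0, r1, r2, r3, r4, r5}, start state r0, accepting states {r4, r5} and transitions r0: 0→r1, 1→r2; r1: 0→r3, 1→r4; r2: 0→r3, 1→r5; r3: 0→r3, 1→r3; r4: 0→r2, 1→r5; r5: 0→r3, 1→r5.
Exploring the product automaton M1 × M2 from the start pair (r0, s0), following both machines on each input symbol, reaches 12 state pairs: (r0, s0), (r1, s2), (r2, s0), (r3, s6), (r4, s0), (r3, s2), (r5, s0), (r3, s1), (r3, s0), (r2, s2), (r3, s4), (r3, s5).
M1 accepts in {r4, r5} and M2 accepts in {s0, s1, s2, s3, s4, s5}. The reachable pairs whose M1-component is accepting are (r4, s0), (r5, s0); in each of them the M2-component is accepting too, so the product for L(M1) \ L(M2) (M1-component accepting, M2-component rejecting) has no reachable accepting pair and the difference is empty.
Hence every string in L(M1) is also in L(M2).

Yes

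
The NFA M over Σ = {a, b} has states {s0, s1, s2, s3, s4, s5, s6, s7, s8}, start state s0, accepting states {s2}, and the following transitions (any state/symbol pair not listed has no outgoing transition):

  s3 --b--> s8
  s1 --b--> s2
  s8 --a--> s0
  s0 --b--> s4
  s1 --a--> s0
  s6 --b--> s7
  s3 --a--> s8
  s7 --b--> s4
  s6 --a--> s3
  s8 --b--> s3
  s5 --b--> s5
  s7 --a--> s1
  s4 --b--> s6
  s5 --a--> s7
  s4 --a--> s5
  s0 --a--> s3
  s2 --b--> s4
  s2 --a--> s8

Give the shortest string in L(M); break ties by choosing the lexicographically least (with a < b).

baaab

A breadth-first search from s0 reaches an accepting state first via the path s0 → s4 → s5 → s7 → s1 → s2 on input baaab.
No string of length < 5 is accepted (BFS exhausts all shorter strings without reaching an accepting state), and baaab is the lexicographically least accepting string of length 5.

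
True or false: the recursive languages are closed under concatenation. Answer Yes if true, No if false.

Yes

For an input of length n, try each of the n+1 split points, running the decider for L₁ on the prefix and the decider for L₂ on the suffix; accept if some split succeeds. Finitely many halting sub-runs, so this decides L₁L₂.
So the recursive languages are closed under concatenation.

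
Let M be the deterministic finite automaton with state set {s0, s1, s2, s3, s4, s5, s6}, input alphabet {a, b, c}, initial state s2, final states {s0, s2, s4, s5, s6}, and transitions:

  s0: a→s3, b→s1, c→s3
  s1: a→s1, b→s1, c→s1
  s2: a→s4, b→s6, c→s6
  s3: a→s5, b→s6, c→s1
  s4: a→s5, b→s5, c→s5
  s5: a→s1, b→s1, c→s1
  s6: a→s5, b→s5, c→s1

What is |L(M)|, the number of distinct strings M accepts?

11

The useful subgraph on states {s2, s4, s5, s6} is acyclic, so L(M) is finite; the longest accepting path visits 3 useful states, giving maximum string length 2.
Counting accepting paths from s2 by length: 1 of length 0, 3 of length 1, 7 of length 2. Total 11.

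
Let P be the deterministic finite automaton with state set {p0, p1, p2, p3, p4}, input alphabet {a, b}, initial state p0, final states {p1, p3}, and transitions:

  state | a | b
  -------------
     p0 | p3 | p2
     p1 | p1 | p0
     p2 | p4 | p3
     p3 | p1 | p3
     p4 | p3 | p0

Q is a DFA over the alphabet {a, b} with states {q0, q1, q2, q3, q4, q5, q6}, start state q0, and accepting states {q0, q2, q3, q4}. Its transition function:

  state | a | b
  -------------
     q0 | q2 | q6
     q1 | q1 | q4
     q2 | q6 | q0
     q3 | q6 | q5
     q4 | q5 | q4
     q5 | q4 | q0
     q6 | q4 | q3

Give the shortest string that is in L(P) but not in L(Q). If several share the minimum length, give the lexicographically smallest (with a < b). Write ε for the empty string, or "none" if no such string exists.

The string aa is accepted by P but not by Q.
No shorter string lies in the difference, and aa is the lexicographically first length-2 string in L(P) \ L(Q).

aa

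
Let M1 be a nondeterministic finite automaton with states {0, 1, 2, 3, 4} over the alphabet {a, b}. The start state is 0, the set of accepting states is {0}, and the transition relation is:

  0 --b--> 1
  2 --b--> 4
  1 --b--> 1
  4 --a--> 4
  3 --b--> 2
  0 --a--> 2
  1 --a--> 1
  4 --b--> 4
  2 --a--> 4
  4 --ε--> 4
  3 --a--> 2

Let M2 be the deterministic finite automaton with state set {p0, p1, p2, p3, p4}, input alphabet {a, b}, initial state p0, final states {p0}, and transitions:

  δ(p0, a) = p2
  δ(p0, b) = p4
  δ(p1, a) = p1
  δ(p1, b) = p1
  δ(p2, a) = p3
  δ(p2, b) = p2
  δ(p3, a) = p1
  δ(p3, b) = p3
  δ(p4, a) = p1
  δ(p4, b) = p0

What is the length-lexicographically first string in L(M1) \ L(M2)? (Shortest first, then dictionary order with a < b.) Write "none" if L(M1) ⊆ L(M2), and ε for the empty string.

none

Exploring the product automaton M1 × M2 from the start pair (0, p0), following both machines on each input symbol, reaches 10 state pairs: (0, p0), (2, p2), (1, p4), (4, p3), (4, p2), (1, p1), (1, p0), (4, p1), (1, p2), (1, p3).
M1 accepts in {0} and M2 accepts in {p0}. The reachable pairs whose M1-component is accepting are (0, p0); in each of them the M2-component is accepting too, so the product for L(M1) \ L(M2) (M1-component accepting, M2-component rejecting) has no reachable accepting pair and the difference is empty.
So every string accepted by M1 is also accepted by M2: L(M1) \ L(M2) = ∅ and there is no such string.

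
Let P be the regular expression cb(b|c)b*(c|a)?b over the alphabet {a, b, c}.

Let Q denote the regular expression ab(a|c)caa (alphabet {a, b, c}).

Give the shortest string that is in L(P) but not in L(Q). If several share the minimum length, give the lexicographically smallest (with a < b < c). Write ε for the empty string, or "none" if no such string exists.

The string cbbb is accepted by P but not by Q.
No shorter string lies in the difference, and cbbb is the lexicographically first length-4 string in L(P) \ L(Q).

cbbb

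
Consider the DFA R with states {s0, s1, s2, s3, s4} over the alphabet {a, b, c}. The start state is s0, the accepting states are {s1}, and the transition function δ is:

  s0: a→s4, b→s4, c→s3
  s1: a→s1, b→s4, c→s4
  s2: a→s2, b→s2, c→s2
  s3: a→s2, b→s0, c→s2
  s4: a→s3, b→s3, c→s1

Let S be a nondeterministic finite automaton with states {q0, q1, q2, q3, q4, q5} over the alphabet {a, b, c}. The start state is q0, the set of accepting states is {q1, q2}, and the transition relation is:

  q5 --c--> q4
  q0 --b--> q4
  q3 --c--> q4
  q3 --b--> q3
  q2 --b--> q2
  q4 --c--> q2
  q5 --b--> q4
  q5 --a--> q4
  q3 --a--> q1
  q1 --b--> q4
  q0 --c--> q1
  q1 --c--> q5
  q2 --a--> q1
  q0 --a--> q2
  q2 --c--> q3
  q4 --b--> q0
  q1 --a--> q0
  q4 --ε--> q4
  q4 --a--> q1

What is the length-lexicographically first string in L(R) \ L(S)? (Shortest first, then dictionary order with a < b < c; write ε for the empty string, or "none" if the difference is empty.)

The string ac is accepted by R but not by S.
No shorter string lies in the difference, and ac is the lexicographically first length-2 string in L(R) \ L(S).

ac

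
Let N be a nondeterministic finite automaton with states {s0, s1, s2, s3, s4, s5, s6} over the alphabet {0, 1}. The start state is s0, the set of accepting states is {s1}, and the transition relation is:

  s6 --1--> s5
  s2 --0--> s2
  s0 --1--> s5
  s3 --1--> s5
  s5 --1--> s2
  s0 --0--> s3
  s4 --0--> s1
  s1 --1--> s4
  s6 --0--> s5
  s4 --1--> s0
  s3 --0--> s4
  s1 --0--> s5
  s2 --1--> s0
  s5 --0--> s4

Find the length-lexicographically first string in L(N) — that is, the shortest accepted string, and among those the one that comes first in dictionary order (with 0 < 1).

A breadth-first search from s0 reaches an accepting state first via the path s0 → s3 → s4 → s1 on input 000.
No string of length < 3 is accepted (BFS exhausts all shorter strings without reaching an accepting state), and 000 is the lexicographically least accepting string of length 3.

000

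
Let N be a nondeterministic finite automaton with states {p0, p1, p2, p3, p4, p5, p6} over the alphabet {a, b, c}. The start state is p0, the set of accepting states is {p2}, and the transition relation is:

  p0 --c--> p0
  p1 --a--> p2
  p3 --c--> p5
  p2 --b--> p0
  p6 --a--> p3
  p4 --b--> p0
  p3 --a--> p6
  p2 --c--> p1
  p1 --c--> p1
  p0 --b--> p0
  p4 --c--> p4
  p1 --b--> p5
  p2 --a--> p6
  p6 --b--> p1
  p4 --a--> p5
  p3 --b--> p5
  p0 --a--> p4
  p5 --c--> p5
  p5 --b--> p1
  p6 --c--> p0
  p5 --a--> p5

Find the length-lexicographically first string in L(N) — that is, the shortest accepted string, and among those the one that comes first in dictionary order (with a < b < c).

A breadth-first search from p0 reaches an accepting state first via the path p0 → p4 → p5 → p1 → p2 on input aaba.
No string of length < 4 is accepted (BFS exhausts all shorter strings without reaching an accepting state), and aaba is the lexicographically least accepting string of length 4.

aaba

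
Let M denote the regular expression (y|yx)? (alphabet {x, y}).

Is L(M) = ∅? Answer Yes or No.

The empty string ε matches the expression, so it belongs to L(M).
Since L(M) contains at least one string, it is not empty.

No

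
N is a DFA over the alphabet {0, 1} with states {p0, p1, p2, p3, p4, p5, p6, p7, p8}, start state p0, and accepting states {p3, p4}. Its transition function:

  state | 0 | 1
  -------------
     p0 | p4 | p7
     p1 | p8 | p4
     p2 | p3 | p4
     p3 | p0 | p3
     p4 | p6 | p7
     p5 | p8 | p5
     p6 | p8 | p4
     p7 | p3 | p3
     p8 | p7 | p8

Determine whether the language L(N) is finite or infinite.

State p8 is reachable from the start and can reach an accepting state, and it lies on the cycle p8 → p8.
Traversing that cycle any number of times yields accepted strings of unbounded length, so the language is infinite.

infinite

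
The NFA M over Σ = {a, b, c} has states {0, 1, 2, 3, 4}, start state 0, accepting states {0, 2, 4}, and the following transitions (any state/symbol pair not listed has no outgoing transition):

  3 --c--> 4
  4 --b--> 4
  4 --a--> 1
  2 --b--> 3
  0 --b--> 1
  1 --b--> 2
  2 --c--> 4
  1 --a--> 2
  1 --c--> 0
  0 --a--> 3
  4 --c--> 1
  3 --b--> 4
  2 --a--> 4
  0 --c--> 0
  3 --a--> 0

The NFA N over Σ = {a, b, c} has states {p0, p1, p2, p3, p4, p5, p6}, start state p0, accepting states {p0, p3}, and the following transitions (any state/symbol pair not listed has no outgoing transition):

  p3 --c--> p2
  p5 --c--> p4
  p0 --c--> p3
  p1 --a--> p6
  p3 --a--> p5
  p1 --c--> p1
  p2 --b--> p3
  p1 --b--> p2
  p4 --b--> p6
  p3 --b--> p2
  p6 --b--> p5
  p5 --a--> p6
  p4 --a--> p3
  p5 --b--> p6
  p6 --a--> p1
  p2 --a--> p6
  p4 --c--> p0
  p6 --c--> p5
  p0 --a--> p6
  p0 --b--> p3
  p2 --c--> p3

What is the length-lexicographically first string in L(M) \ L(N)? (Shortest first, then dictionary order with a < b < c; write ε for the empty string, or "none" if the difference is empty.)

aa

The string aa is accepted by M but not by N.
No shorter string lies in the difference, and aa is the lexicographically first length-2 string in L(M) \ L(N).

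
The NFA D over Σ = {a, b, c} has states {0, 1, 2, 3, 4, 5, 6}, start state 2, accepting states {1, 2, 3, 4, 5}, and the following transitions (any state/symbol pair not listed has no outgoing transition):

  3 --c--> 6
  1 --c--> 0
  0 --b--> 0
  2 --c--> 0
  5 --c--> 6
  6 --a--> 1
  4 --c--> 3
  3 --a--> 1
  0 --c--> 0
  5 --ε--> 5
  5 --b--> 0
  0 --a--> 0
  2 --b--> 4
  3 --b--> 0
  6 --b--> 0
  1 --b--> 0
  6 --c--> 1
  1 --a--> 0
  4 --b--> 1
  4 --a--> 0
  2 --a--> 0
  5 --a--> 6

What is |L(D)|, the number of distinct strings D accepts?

The useful subgraph on states {1, 2, 3, 4, 6} is acyclic, so L(D) is finite; the longest accepting path visits 5 useful states, giving maximum string length 4.
Counting accepting paths from 2 by length: 1 of length 0, 1 of length 1, 2 of length 2, 1 of length 3, 2 of length 4. Total 7.

7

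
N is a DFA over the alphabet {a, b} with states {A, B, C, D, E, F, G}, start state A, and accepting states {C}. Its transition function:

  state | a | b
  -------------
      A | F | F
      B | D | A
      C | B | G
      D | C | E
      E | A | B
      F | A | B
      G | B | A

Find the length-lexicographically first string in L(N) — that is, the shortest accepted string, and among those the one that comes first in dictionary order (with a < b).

abaa

A breadth-first search from A reaches an accepting state first via the path A → F → B → D → C on input abaa.
No string of length < 4 is accepted (BFS exhausts all shorter strings without reaching an accepting state), and abaa is the lexicographically least accepting string of length 4.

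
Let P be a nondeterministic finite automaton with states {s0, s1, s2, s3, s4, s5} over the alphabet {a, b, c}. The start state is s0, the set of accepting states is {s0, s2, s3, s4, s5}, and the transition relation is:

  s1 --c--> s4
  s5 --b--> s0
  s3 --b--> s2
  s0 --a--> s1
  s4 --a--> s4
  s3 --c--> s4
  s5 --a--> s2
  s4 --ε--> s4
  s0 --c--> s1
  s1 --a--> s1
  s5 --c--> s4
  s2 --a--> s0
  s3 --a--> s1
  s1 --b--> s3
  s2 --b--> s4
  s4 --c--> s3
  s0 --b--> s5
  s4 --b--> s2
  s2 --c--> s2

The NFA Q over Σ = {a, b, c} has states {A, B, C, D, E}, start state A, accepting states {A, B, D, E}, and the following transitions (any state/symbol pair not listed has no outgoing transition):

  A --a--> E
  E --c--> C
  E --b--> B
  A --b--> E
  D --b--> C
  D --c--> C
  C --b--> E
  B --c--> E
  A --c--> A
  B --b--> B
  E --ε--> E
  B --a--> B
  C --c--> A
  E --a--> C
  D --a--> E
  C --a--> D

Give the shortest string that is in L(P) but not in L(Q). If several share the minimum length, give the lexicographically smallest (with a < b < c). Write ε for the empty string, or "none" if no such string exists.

The string ac is accepted by P but not by Q.
No shorter string lies in the difference, and ac is the lexicographically first length-2 string in L(P) \ L(Q).

ac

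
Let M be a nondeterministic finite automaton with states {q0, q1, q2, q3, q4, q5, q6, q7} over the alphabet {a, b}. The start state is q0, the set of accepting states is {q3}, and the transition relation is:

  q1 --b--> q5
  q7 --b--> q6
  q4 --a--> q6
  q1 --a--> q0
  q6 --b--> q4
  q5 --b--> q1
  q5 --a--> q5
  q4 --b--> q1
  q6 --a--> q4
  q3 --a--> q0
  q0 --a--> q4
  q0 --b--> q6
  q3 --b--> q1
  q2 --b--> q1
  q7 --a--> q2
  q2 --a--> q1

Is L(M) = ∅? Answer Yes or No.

Yes

The states reachable from the start state are {q0, q1, q4, q5, q6}.
None of the accepting states {q3} is reachable, so no string is accepted and L(M) = ∅.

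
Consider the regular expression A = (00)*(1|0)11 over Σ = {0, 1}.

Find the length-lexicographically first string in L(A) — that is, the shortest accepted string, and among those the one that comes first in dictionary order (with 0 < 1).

By inspection of the expression, no string of length less than 3 matches, and 011 is the lexicographically first match of length 3.

011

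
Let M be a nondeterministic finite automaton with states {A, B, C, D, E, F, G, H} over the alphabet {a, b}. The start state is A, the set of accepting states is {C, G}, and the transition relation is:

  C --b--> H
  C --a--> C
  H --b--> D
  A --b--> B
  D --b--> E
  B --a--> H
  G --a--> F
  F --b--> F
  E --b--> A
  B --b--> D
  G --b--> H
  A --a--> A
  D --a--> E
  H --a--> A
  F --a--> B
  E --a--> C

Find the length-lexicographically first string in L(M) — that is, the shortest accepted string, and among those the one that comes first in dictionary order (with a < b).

bbaa

A breadth-first search from A reaches an accepting state first via the path A → B → D → E → C on input bbaa.
No string of length < 4 is accepted (BFS exhausts all shorter strings without reaching an accepting state), and bbaa is the lexicographically least accepting string of length 4.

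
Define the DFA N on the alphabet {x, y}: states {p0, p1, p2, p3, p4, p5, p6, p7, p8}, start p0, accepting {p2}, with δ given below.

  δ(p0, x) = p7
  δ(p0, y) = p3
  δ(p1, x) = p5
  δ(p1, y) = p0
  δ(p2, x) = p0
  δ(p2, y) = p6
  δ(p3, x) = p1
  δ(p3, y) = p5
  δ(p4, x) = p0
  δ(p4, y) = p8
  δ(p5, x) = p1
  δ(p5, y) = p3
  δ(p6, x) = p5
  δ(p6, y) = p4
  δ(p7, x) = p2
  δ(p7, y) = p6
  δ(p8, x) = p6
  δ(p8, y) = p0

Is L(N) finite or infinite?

infinite

State p0 is reachable from the start and can reach an accepting state, and it lies on the cycle p0 → p3 → p1 → p0.
Traversing that cycle any number of times yields accepted strings of unbounded length, so the language is infinite.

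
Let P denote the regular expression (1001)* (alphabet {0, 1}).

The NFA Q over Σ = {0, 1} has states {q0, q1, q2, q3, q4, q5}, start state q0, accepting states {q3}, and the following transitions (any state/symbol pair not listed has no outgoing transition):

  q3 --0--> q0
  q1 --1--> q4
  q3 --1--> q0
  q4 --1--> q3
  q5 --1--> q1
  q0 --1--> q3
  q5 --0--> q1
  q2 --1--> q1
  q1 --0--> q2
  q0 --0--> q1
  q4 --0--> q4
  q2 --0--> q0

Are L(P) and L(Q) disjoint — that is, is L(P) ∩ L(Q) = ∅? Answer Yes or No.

Converting the expression P to a DFA (subset construction, then merging equivalent states) gives the minimal DFA with states {p0, p1, p2, p3, p4}, start state p0, accepting states {p0} and transitions p0: 0→p1, 1→p2; p1: 0→p1, 1→p1; p2: 0→p3, 1→p1; p3: 0→p4, 1→p1; p4: 0→p1, 1→p0.
Exploring the product automaton P × Q from the start pair (p0, q0), following both machines on each input symbol, reaches 10 state pairs: (p0, q0), (p1, q1), (p2, q3), (p1, q2), (p1, q4), (p3, q0), (p1, q0), (p1, q3), (p4, q1), (p0, q4).
P accepts in {p0} and Q accepts in {q3}; no reachable pair has both components accepting, so no string drives both machines to acceptance simultaneously and L(P) ∩ L(Q) = ∅.
So no string is accepted by both, and the intersection is empty.

Yes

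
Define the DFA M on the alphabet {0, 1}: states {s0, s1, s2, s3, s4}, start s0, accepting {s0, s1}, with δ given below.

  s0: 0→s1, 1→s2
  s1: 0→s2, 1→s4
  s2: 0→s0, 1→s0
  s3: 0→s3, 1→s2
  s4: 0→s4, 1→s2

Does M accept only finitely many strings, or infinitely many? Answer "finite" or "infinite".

State s0 is reachable from the start and can reach an accepting state, and it lies on the cycle s0 → s1 → s2 → s0.
Traversing that cycle any number of times yields accepted strings of unbounded length, so the language is infinite.

infinite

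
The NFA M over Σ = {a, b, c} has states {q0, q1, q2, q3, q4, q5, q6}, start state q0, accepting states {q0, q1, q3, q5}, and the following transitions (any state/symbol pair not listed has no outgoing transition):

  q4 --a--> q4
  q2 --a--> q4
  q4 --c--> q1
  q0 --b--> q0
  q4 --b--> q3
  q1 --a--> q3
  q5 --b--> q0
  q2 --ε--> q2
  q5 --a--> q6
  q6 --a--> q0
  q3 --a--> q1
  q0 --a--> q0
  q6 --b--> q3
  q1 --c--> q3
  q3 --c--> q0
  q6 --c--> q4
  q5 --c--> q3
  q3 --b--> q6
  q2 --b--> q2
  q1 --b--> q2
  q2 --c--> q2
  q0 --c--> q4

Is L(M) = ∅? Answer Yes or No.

The empty string ε is accepted: the run q0 ends in the accepting state q0.
Since at least one string is accepted, L(M) is not empty.

No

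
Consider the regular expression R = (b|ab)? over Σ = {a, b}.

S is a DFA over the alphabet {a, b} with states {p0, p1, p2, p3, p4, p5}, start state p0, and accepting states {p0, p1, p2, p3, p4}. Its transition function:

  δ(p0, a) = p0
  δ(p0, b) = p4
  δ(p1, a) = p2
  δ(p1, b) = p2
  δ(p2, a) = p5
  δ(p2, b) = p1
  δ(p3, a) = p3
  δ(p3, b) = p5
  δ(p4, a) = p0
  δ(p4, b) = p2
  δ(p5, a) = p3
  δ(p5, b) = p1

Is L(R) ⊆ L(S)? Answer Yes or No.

Converting the expression R to a DFA (subset construction, then merging equivalent states) gives the minimal DFA with states {r0, r1, r2, r3}, start state r0, accepting states {r0, r2} and transitions r0: a→r1, b→r2; r1: a→r3, b→r2; r2: a→r3, b→r3; r3: a→r3, b→r3.
Exploring the product automaton R × S from the start pair (r0, p0), following both machines on each input symbol, reaches 9 state pairs: (r0, p0), (r1, p0), (r2, p4), (r3, p0), (r3, p2), (r3, p4), (r3, p5), (r3, p1), (r3, p3).
R accepts in {r0, r2} and S accepts in {p0, p1, p2, p3, p4}. The reachable pairs whose R-component is accepting are (r0, p0), (r2, p4); in each of them the S-component is accepting too, so the product for L(R) \ L(S) (R-component accepting, S-component rejecting) has no reachable accepting pair and the difference is empty.
Hence every string in L(R) is also in L(S).

Yes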